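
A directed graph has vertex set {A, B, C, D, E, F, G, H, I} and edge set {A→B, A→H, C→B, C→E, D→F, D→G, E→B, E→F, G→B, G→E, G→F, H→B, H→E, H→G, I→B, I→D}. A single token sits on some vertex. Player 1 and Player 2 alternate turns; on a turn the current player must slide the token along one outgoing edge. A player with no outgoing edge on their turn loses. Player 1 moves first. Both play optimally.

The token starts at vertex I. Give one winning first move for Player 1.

Compute win/loss labels from the base case upward. A position with no move is L. Any other position is W if it can reach an L in one move, else L.
Every edge goes from a vertex to one that appears earlier in the order F, B, E, C, G, H, D, I, A, so processing vertices in that order labels each vertex after all of its successors.
F: no outgoing edge → L
B: no outgoing edge → L
E: reaches L-position B → W
C: reaches L-position B → W
G: reaches L-position B → W
H: reaches L-position B → W
D: reaches L-position F → W
I: reaches L-position B → W
A: reaches L-position B → W
From I, the L positions reachable in one move are: B.

Move to B.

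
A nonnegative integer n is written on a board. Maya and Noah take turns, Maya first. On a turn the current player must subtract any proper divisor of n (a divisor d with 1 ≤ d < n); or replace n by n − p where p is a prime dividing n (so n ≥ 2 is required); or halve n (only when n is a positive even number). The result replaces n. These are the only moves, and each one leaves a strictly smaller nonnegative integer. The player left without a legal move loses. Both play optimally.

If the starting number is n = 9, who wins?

Classify positions by backward induction: terminal positions (no move available) are L. From any other position, the mover wins iff some move reaches an L.
n=0: no move → L
n=1: no move → L
n=2: →0(L), so W
n=3: →0(L), so W
n=4: →2(W), 3(W) — all W, so L
n=5: →0(L), so W
n=6: →4(L), so W
n=7: →0(L), so W
n=8: →4(L), so W
n=9: →6(W), 8(W) — all W, so L
The starting position 9 is L: whatever Maya does, the opponent receives a W position.

Noah wins.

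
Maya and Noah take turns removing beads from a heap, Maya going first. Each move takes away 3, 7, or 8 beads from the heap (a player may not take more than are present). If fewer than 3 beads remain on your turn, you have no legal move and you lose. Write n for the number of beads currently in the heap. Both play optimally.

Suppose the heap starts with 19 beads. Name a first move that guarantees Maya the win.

Remove 3, leaving 16.

Use the standard recursion: the mover loses at a terminal position; elsewhere, the mover wins exactly when some move hands the opponent an L position.
n=0: no move → L
n=1: no move → L
n=2: no move → L
n=3: can move to 0, which is L ⇒ W
n=4: can move to 1, which is L ⇒ W
n=5: can move to 2, which is L ⇒ W
n=6: the only move is to 3(W), a W ⇒ L
n=7: can move to 0, which is L ⇒ W
n=8: can move to 1, which is L ⇒ W
n=9: can move to 6, which is L ⇒ W
n=10: can move to 2, which is L ⇒ W
n=11: moves to 8(W), 4(W), 3(W); every one is W ⇒ L
n=12: moves to 9(W), 5(W), 4(W); every one is W ⇒ L
n=13: can move to 6, which is L ⇒ W
n=14: can move to 11, which is L ⇒ W
n=15: can move to 12, which is L ⇒ W
n=16: moves to 13(W), 9(W), 8(W); every one is W ⇒ L
n=17: moves to 14(W), 10(W), 9(W); every one is W ⇒ L
n=18: can move to 11, which is L ⇒ W
n=19: can move to 16, which is L ⇒ W
From 19, the L positions reachable in one move are: 16, 12, 11. Any move reaching one of these is winning.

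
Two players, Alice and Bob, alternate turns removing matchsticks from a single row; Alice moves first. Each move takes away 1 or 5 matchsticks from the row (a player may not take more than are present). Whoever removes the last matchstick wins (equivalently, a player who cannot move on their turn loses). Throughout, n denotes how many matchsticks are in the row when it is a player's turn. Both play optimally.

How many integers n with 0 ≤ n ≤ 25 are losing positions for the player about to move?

Work bottom-up. With no move the player to move loses. Otherwise the position is W if at least one move leads to an L position for the opponent, and L if every move leads to a W.
n=0: no move → L
n=1: →0(L), so W
n=2: →1(W) only, which is W, so L
n=3: →2(L), so W
n=4: →3(W) only, which is W, so L
n=5: →4(L), so W
n=6: →5(W), 1(W) — all W, so L
n=7: →6(L), so W
n=8: →7(W), 3(W) — all W, so L
n=9: →8(L), so W
n=10: →9(W), 5(W) — all W, so L
n=11: →10(L), so W
n=12: →11(W), 7(W) — all W, so L
n=13: →12(L), so W
n=14: →13(W), 9(W) — all W, so L
n=15: →14(L), so W
n=16: →15(W), 11(W) — all W, so L
n=17: →16(L), so W
n=18: →17(W), 13(W) — all W, so L
n=19: →18(L), so W
n=20: →19(W), 15(W) — all W, so L
n=21: →20(L), so W
n=22: →21(W), 17(W) — all W, so L
n=23: →22(L), so W
n=24: →23(W), 19(W) — all W, so L
n=25: →24(L), so W
L entries with 0 ≤ n ≤ 25: n = 0, 2, 4, 6, 8, 10, 12, 14, 16, 18, 20, 22, 24; that makes 13.

13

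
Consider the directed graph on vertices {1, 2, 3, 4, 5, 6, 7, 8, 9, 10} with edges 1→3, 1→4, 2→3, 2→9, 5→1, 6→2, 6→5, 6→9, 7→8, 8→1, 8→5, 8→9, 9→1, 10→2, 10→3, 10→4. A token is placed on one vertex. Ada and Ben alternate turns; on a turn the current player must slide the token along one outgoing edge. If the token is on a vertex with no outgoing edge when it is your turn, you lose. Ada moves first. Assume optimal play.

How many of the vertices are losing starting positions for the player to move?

Build the W/L table. Terminal = L. A non-terminal position is W if it has a move to some L; otherwise it is L.
Every edge goes from a vertex to one that appears earlier in the order 3, 4, 1, 9, 2, 5, 10, 8, 6, 7, so processing vertices in that order labels each vertex after all of its successors.
3: no outgoing edge → L
4: no outgoing edge → L
1: →4(L), so W
9: →1(W) only, which is W, so L
2: →9(L), so W
5: →1(W) only, which is W, so L
10: →4(L), so W
8: →5(L), so W
6: →5(L), so W
7: →8(W) only, which is W, so L
The L vertices are 3, 4, 5, 7, 9; that is 5 in all.

5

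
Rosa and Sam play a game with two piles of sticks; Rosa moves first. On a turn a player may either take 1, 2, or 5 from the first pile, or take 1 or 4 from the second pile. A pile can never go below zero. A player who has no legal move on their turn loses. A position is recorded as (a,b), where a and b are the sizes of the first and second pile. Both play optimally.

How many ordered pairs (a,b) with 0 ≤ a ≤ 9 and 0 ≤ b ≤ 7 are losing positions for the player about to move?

28

Compute win/loss labels from the base case upward. A position with no move is L. Any other position is W if it can reach an L in one move, else L.
Every move lowers a or b (never raises either), so fill the grid row by row in increasing a, and left to right within a row: each cell's successors are then already labelled.
      b=0  b=1  b=2  b=3  b=4  b=5  b=6  b=7
a=0:    L    W    L    W    W    L    W    L
a=1:    W    L    W    L    W    W    L    W
a=2:    W    W    W    W    L    W    W    W
a=3:    L    W    L    W    W    L    W    L
a=4:    W    L    W    L    W    W    L    W
a=5:    W    W    W    W    L    W    W    W
a=6:    L    W    L    W    W    L    W    L
a=7:    W    L    W    L    W    W    L    W
a=8:    W    W    W    W    L    W    W    W
a=9:    L    W    L    W    W    L    W    L
Cells with no legal move (terminal, hence L): (0,0).
The remaining L cells, each justified by listing all of its moves:
(0,2): →(0,1)(W) only, which is W, so L
(0,5): →(0,4)(W), (0,1)(W) — all W, so L
(0,7): →(0,6)(W), (0,3)(W) — all W, so L
(1,1): →(0,1)(W), (1,0)(W) — all W, so L
(1,3): →(0,3)(W), (1,2)(W) — all W, so L
(1,6): →(0,6)(W), (1,5)(W), (1,2)(W) — all W, so L
(2,4): →(1,4)(W), (0,4)(W), (2,3)(W), (2,0)(W) — all W, so L
(3,0): →(2,0)(W), (1,0)(W) — all W, so L
(3,2): →(2,2)(W), (1,2)(W), (3,1)(W) — all W, so L
(3,5): →(2,5)(W), (1,5)(W), (3,4)(W), (3,1)(W) — all W, so L
(3,7): →(2,7)(W), (1,7)(W), (3,6)(W), (3,3)(W) — all W, so L
(4,1): →(3,1)(W), (2,1)(W), (4,0)(W) — all W, so L
(4,3): →(3,3)(W), (2,3)(W), (4,2)(W) — all W, so L
(4,6): →(3,6)(W), (2,6)(W), (4,5)(W), (4,2)(W) — all W, so L
(5,4): →(4,4)(W), (3,4)(W), (0,4)(W), (5,3)(W), (5,0)(W) — all W, so L
(6,0): →(5,0)(W), (4,0)(W), (1,0)(W) — all W, so L
(6,2): →(5,2)(W), (4,2)(W), (1,2)(W), (6,1)(W) — all W, so L
(6,5): →(5,5)(W), (4,5)(W), (1,5)(W), (6,4)(W), (6,1)(W) — all W, so L
(6,7): →(5,7)(W), (4,7)(W), (1,7)(W), (6,6)(W), (6,3)(W) — all W, so L
(7,1): →(6,1)(W), (5,1)(W), (2,1)(W), (7,0)(W) — all W, so L
(7,3): →(6,3)(W), (5,3)(W), (2,3)(W), (7,2)(W) — all W, so L
(7,6): →(6,6)(W), (5,6)(W), (2,6)(W), (7,5)(W), (7,2)(W) — all W, so L
(8,4): →(7,4)(W), (6,4)(W), (3,4)(W), (8,3)(W), (8,0)(W) — all W, so L
(9,0): →(8,0)(W), (7,0)(W), (4,0)(W) — all W, so L
(9,2): →(8,2)(W), (7,2)(W), (4,2)(W), (9,1)(W) — all W, so L
(9,5): →(8,5)(W), (7,5)(W), (4,5)(W), (9,4)(W), (9,1)(W) — all W, so L
(9,7): →(8,7)(W), (7,7)(W), (4,7)(W), (9,6)(W), (9,3)(W) — all W, so L
Every other cell has at least one move into one of the L cells above, so it is W.
L cells per row: a=0: 4, a=1: 3, a=2: 1, a=3: 4, a=4: 3, a=5: 1, a=6: 4, a=7: 3, a=8: 1, a=9: 4; total 28.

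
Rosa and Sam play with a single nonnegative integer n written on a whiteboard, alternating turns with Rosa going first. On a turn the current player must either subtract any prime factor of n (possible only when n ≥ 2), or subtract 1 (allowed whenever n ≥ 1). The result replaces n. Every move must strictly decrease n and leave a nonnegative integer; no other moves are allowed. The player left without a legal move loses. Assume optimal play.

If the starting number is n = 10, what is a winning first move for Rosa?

Compute win/loss labels from the base case upward. A position with no move is L. Any other position is W if it can reach an L in one move, else L.
n=0: no move → L
n=1: reaches L-position 0 → W
n=2: reaches L-position 0 → W
n=3: reaches L-position 0 → W
n=4: only reaches 2(W), 3(W), all W → L
n=5: reaches L-position 0 → W
n=6: reaches L-position 4 → W
n=7: reaches L-position 0 → W
n=8: only reaches 6(W), 7(W), all W → L
n=9: reaches L-position 8 → W
n=10: reaches L-position 8 → W
From 10, the L positions reachable in one move are: 8.

Move to 8.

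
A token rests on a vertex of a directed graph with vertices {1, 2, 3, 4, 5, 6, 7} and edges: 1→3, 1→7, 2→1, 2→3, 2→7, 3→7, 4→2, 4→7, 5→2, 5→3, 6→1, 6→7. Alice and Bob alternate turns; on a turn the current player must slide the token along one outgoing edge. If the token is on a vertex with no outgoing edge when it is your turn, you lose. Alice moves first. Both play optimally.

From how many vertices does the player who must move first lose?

2

Compute win/loss labels from the base case upward. A position with no move is L. Any other position is W if it can reach an L in one move, else L.
Every edge goes from a vertex to one that appears earlier in the order 7, 3, 1, 2, 5, 4, 6, so processing vertices in that order labels each vertex after all of its successors.
7: no outgoing edge → L
3: reaches L-position 7 → W
1: reaches L-position 7 → W
2: reaches L-position 7 → W
5: only reaches 2(W), 3(W), all W → L
4: reaches L-position 7 → W
6: reaches L-position 7 → W
The L vertices are 5, 7; that is 2 in all.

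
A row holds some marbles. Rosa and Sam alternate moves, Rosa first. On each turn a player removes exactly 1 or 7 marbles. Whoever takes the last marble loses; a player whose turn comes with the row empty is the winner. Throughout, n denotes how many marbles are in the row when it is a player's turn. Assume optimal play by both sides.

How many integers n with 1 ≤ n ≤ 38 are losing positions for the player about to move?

19

Use the standard recursion: the mover wins at a terminal position; elsewhere, the mover wins exactly when some move hands the opponent an L position.
n=0: no move; the opponent has just taken the last marble and therefore loses → W
n=1: L (sole option 0(W) is W)
n=2: W (go to 1, an L position)
n=3: L (sole option 2(W) is W)
n=4: W (go to 3, an L position)
n=5: L (sole option 4(W) is W)
n=6: W (go to 5, an L position)
n=7: L (options 6(W), 0(W) are all W)
n=8: W (go to 7, an L position)
n=9: L (options 8(W), 2(W) are all W)
n=10: W (go to 9, an L position)
n=11: L (options 10(W), 4(W) are all W)
n=12: W (go to 11, an L position)
n=13: L (options 12(W), 6(W) are all W)
n=14: W (go to 13, an L position)
n=15: L (options 14(W), 8(W) are all W)
n=16: W (go to 15, an L position)
n=17: L (options 16(W), 10(W) are all W)
n=18: W (go to 17, an L position)
n=19: L (options 18(W), 12(W) are all W)
n=20: W (go to 19, an L position)
n=21: L (options 20(W), 14(W) are all W)
n=22: W (go to 21, an L position)
n=23: L (options 22(W), 16(W) are all W)
n=24: W (go to 23, an L position)
n=25: L (options 24(W), 18(W) are all W)
n=26: W (go to 25, an L position)
n=27: L (options 26(W), 20(W) are all W)
n=28: W (go to 27, an L position)
n=29: L (options 28(W), 22(W) are all W)
n=30: W (go to 29, an L position)
n=31: L (options 30(W), 24(W) are all W)
n=32: W (go to 31, an L position)
n=33: L (options 32(W), 26(W) are all W)
n=34: W (go to 33, an L position)
n=35: L (options 34(W), 28(W) are all W)
n=36: W (go to 35, an L position)
n=37: L (options 36(W), 30(W) are all W)
n=38: W (go to 37, an L position)
L entries with 1 ≤ n ≤ 38 (the range starts at n=1): n = 1, 3, 5, 7, 9, 11, 13, 15, 17, 19, 21, 23, 25, 27, 29, 31, 33, 35, 37; that makes 19.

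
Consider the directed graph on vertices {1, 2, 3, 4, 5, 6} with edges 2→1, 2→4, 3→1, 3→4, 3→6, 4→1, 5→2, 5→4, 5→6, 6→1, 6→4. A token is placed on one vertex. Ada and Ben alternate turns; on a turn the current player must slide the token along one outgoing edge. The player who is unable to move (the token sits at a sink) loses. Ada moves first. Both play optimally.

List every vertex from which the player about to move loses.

Build the W/L table. Terminal = L. A non-terminal position is W if it has a move to some L; otherwise it is L.
Every edge goes from a vertex to one that appears earlier in the order 1, 4, 6, 3, 2, 5, so processing vertices in that order labels each vertex after all of its successors.
1: no outgoing edge → L
4: can move to 1, which is L ⇒ W
6: can move to 1, which is L ⇒ W
3: can move to 1, which is L ⇒ W
2: can move to 1, which is L ⇒ W
5: moves to 2(W), 6(W), 4(W); every one is W ⇒ L
The losing starting vertices are exactly the entries labelled L in this table (2 of them).

1, 5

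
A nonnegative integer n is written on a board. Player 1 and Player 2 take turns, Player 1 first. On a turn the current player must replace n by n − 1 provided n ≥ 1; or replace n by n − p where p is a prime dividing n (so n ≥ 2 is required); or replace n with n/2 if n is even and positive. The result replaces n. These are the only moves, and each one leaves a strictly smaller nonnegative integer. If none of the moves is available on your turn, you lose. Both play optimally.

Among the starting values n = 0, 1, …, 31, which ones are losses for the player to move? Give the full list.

Positions with no move are L. A position that does have a move is losing for the player to move precisely when every available move leads to a winning position for the opponent. Fill in the labels:
n=0: no move → L
n=1: →0(L), so W
n=2: →0(L), so W
n=3: →0(L), so W
n=4: →2(W), 3(W) — all W, so L
n=5: →0(L), so W
n=6: →4(L), so W
n=7: →0(L), so W
n=8: →4(L), so W
n=9: →6(W), 8(W) — all W, so L
n=10: →9(L), so W
n=11: →0(L), so W
n=12: →9(L), so W
n=13: →0(L), so W
n=14: →7(W), 12(W), 13(W) — all W, so L
n=15: →14(L), so W
n=16: →14(L), so W
n=17: →0(L), so W
n=18: →9(L), so W
n=19: →0(L), so W
n=20: →10(W), 15(W), 18(W), 19(W) — all W, so L
n=21: →14(L), so W
n=22: →20(L), so W
n=23: →0(L), so W
n=24: →12(W), 21(W), 22(W), 23(W) — all W, so L
n=25: →20(L), so W
n=26: →24(L), so W
n=27: →24(L), so W
n=28: →14(L), so W
n=29: →0(L), so W
n=30: →15(W), 25(W), 27(W), 28(W), 29(W) — all W, so L
n=31: →0(L), so W
The losing starting values of n are exactly the entries labelled L in this table (7 of them).

0, 4, 9, 14, 20, 24, 30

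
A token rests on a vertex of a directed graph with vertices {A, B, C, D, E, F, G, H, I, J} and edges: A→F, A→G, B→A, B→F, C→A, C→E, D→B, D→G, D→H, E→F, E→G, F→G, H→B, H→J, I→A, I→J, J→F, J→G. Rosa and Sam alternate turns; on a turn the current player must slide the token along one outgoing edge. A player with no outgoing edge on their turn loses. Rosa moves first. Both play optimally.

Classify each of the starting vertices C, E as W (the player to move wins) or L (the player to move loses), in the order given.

Positions with no move are L. A position that does have a move is losing for the player to move precisely when every available move leads to a winning position for the opponent. Fill in the labels:
Every edge goes from a vertex to one that appears earlier in the order G, F, J, A, B, I, H, E, D, C, so processing vertices in that order labels each vertex after all of its successors.
G: no outgoing edge → L
F: can move to G, which is L ⇒ W
J: can move to G, which is L ⇒ W
A: can move to G, which is L ⇒ W
B: moves to A(W), F(W); every one is W ⇒ L
I: moves to A(W), J(W); every one is W ⇒ L
H: can move to B, which is L ⇒ W
E: can move to G, which is L ⇒ W
D: can move to B, which is L ⇒ W
C: moves to E(W), A(W); every one is W ⇒ L

C: L, E: W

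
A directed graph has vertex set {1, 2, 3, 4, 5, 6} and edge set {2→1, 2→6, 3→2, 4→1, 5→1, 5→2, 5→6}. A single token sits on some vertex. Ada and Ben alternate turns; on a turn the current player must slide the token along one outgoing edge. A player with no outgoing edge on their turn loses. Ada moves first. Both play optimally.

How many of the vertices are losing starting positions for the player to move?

Compute win/loss labels from the base case upward. A position with no move is L. Any other position is W if it can reach an L in one move, else L.
Every edge goes from a vertex to one that appears earlier in the order 1, 6, 2, 4, 5, 3, so processing vertices in that order labels each vertex after all of its successors.
1: no outgoing edge → L
6: no outgoing edge → L
2: reaches L-position 6 → W
4: reaches L-position 1 → W
5: reaches L-position 6 → W
3: only reaches 2(W), which is W → L
The L vertices are 1, 3, 6; that is 3 in all.

3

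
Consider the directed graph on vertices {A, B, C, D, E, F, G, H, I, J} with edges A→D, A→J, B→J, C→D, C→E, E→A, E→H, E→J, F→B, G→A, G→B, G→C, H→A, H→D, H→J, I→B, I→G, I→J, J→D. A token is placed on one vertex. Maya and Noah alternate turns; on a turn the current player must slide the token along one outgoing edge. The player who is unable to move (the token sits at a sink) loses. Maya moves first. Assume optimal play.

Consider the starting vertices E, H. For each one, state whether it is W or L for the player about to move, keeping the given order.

Use the standard recursion: the mover loses at a terminal position; elsewhere, the mover wins exactly when some move hands the opponent an L position.
Every edge goes from a vertex to one that appears earlier in the order D, J, A, H, E, B, C, G, I, F, so processing vertices in that order labels each vertex after all of its successors.
D: no outgoing edge → L
J: W (go to D, an L position)
A: W (go to D, an L position)
H: W (go to D, an L position)
E: L (options H(W), A(W), J(W) are all W)
B: L (sole option J(W) is W)
C: W (go to E, an L position)
G: W (go to B, an L position)
I: W (go to B, an L position)
F: W (go to B, an L position)

E: L, H: W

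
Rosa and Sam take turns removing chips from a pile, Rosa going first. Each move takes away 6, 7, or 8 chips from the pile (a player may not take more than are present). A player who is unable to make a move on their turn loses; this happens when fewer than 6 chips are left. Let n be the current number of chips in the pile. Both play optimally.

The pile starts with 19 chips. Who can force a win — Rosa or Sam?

Positions with no move are L. A position that does have a move is losing for the player to move precisely when every available move leads to a winning position for the opponent. Fill in the labels:
n=0: no move → L
n=1: no move → L
n=2: no move → L
n=3: no move → L
n=4: no move → L
n=5: no move → L
n=6: can move to 0, which is L ⇒ W
n=7: can move to 1, which is L ⇒ W
n=8: can move to 2, which is L ⇒ W
n=9: can move to 3, which is L ⇒ W
n=10: can move to 4, which is L ⇒ W
n=11: can move to 5, which is L ⇒ W
n=12: can move to 5, which is L ⇒ W
n=13: can move to 5, which is L ⇒ W
n=14: moves to 8(W), 7(W), 6(W); every one is W ⇒ L
n=15: moves to 9(W), 8(W), 7(W); every one is W ⇒ L
n=16: moves to 10(W), 9(W), 8(W); every one is W ⇒ L
n=17: moves to 11(W), 10(W), 9(W); every one is W ⇒ L
n=18: moves to 12(W), 11(W), 10(W); every one is W ⇒ L
n=19: moves to 13(W), 12(W), 11(W); every one is W ⇒ L
The starting position 19 is L: whatever Rosa does, the opponent receives a W position.

Sam wins.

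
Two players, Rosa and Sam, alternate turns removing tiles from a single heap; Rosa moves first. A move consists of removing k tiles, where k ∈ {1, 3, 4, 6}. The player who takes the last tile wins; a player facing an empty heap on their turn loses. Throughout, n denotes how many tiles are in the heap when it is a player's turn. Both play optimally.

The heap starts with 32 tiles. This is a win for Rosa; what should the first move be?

Classify positions by backward induction: terminal positions (no move available) are L. From any other position, the mover wins iff some move reaches an L.
n=0: no move → L
n=1: →0(L), so W
n=2: →1(W) only, which is W, so L
n=3: →2(L), so W
n=4: →0(L), so W
n=5: →2(L), so W
n=6: →2(L), so W
n=7: →6(W), 4(W), 3(W), 1(W) — all W, so L
n=8: →7(L), so W
n=9: →8(W), 6(W), 5(W), 3(W) — all W, so L
n=10: →9(L), so W
n=11: →7(L), so W
n=12: →9(L), so W
n=13: →9(L), so W
n=14: →13(W), 11(W), 10(W), 8(W) — all W, so L
n=15: →14(L), so W
n=16: →15(W), 13(W), 12(W), 10(W) — all W, so L
n=17: →16(L), so W
n=18: →14(L), so W
n=19: →16(L), so W
n=20: →16(L), so W
n=21: →20(W), 18(W), 17(W), 15(W) — all W, so L
n=22: →21(L), so W
n=23: →22(W), 20(W), 19(W), 17(W) — all W, so L
n=24: →23(L), so W
n=25: →21(L), so W
n=26: →23(L), so W
n=27: →23(L), so W
n=28: →27(W), 25(W), 24(W), 22(W) — all W, so L
n=29: →28(L), so W
n=30: →29(W), 27(W), 26(W), 24(W) — all W, so L
n=31: →30(L), so W
n=32: →28(L), so W
From 32, the L positions reachable in one move are: 28.

Remove 4, leaving 28.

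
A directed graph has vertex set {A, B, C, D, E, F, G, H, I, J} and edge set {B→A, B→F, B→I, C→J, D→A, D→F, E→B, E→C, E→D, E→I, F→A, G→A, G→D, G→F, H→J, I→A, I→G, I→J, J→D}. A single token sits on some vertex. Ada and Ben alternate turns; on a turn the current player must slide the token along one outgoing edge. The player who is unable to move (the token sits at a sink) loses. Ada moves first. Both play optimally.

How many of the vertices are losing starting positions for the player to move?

3

Positions with no move are L. A position that does have a move is losing for the player to move precisely when every available move leads to a winning position for the opponent. Fill in the labels:
Every edge goes from a vertex to one that appears earlier in the order A, F, D, G, J, C, I, B, E, H, so processing vertices in that order labels each vertex after all of its successors.
A: no outgoing edge → L
F: →A(L), so W
D: →A(L), so W
G: →A(L), so W
J: →D(W) only, which is W, so L
C: →J(L), so W
I: →J(L), so W
B: →A(L), so W
E: →B(W), I(W), C(W), D(W) — all W, so L
H: →J(L), so W
The L vertices are A, E, J; that is 3 in all.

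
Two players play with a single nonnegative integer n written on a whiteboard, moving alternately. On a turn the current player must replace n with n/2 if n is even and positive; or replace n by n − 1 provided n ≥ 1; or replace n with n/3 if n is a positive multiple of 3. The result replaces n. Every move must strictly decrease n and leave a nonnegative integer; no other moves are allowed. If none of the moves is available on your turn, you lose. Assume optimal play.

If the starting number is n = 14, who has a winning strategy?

Compute win/loss labels from the base case upward. A position with no move is L. Any other position is W if it can reach an L in one move, else L.
n=0: no move → L
n=1: can move to 0, which is L ⇒ W
n=2: the only move is to 1(W), a W ⇒ L
n=3: can move to 2, which is L ⇒ W
n=4: can move to 2, which is L ⇒ W
n=5: the only move is to 4(W), a W ⇒ L
n=6: can move to 2, which is L ⇒ W
n=7: the only move is to 6(W), a W ⇒ L
n=8: can move to 7, which is L ⇒ W
n=9: moves to 3(W), 8(W); every one is W ⇒ L
n=10: can move to 5, which is L ⇒ W
n=11: the only move is to 10(W), a W ⇒ L
n=12: can move to 11, which is L ⇒ W
n=13: the only move is to 12(W), a W ⇒ L
n=14: can move to 7, which is L ⇒ W
From 14 the player to move can move to 7, reaching an L position.

The first player wins.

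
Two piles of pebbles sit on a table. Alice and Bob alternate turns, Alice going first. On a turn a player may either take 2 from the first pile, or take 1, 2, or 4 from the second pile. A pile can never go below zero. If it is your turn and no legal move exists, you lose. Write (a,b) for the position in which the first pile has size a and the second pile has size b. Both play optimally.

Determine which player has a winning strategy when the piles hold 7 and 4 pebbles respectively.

Bob wins.

Build the W/L table. Terminal = L. A non-terminal position is W if it has a move to some L; otherwise it is L.
No move ever increases a pile, so every position that can arise here has a ≤ 7 and b ≤ 4; it is enough to label the cells with 0 ≤ a ≤ 7 and 0 ≤ b ≤ 4.
Every move lowers a or b (never raises either), so fill the grid row by row in increasing a, and left to right within a row: each cell's successors are then already labelled.
      b=0  b=1  b=2  b=3  b=4
a=0:    L    W    W    L    W
a=1:    L    W    W    L    W
a=2:    W    L    W    W    L
a=3:    W    L    W    W    L
a=4:    L    W    W    L    W
a=5:    L    W    W    L    W
a=6:    W    L    W    W    L
a=7:    W    L    W    W    L
Cells with no legal move (terminal, hence L): (0,0), (1,0).
The remaining L cells, each justified by listing all of its moves:
(0,3): moves to (0,2)(W), (0,1)(W); every one is W ⇒ L
(1,3): moves to (1,2)(W), (1,1)(W); every one is W ⇒ L
(2,1): moves to (0,1)(W), (2,0)(W); every one is W ⇒ L
(2,4): moves to (0,4)(W), (2,3)(W), (2,2)(W), (2,0)(W); every one is W ⇒ L
(3,1): moves to (1,1)(W), (3,0)(W); every one is W ⇒ L
(3,4): moves to (1,4)(W), (3,3)(W), (3,2)(W), (3,0)(W); every one is W ⇒ L
(4,0): the only move is to (2,0)(W), a W ⇒ L
(4,3): moves to (2,3)(W), (4,2)(W), (4,1)(W); every one is W ⇒ L
(5,0): the only move is to (3,0)(W), a W ⇒ L
(5,3): moves to (3,3)(W), (5,2)(W), (5,1)(W); every one is W ⇒ L
(6,1): moves to (4,1)(W), (6,0)(W); every one is W ⇒ L
(6,4): moves to (4,4)(W), (6,3)(W), (6,2)(W), (6,0)(W); every one is W ⇒ L
(7,1): moves to (5,1)(W), (7,0)(W); every one is W ⇒ L
(7,4): moves to (5,4)(W), (7,3)(W), (7,2)(W), (7,0)(W); every one is W ⇒ L
Every other cell has at least one move into one of the L cells above, so it is W.
The starting position (7,4) is L: whatever Alice does, the opponent receives a W position.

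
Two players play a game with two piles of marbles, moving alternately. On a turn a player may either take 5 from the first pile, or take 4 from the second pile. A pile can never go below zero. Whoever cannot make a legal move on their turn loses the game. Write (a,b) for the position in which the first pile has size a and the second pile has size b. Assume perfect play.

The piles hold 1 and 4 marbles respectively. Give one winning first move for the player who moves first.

Move to (1,0).

Label each position W (a win for the player to move) or L (a loss). A position with no legal move is L; any other position is W exactly when some move reaches an L, and L when every move reaches a W.
No move ever increases a pile, so every position that can arise here has a ≤ 1 and b ≤ 4; it is enough to label the cells with 0 ≤ a ≤ 1 and 0 ≤ b ≤ 4.
Every move lowers a or b (never raises either), so fill the grid row by row in increasing a, and left to right within a row: each cell's successors are then already labelled.
      b=0  b=1  b=2  b=3  b=4
a=0:    L    L    L    L    W
a=1:    L    L    L    L    W
Cells with no legal move (terminal, hence L): (0,0), (0,1), (0,2), (0,3), (1,0), (1,1), (1,2), (1,3).
Every other cell has at least one move into one of the L cells above, so it is W.
From (1,4), the L positions reachable in one move are: (1,0).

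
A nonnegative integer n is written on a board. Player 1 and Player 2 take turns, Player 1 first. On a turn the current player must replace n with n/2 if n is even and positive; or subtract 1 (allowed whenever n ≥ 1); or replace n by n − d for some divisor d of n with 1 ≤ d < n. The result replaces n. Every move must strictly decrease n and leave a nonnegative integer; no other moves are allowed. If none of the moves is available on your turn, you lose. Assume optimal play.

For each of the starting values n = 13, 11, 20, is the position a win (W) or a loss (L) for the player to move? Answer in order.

13: L, 11: L, 20: W

Compute win/loss labels from the base case upward. A position with no move is L. Any other position is W if it can reach an L in one move, else L.
n=0: no move → L
n=1: W (go to 0, an L position)
n=2: L (sole option 1(W) is W)
n=3: W (go to 2, an L position)
n=4: W (go to 2, an L position)
n=5: L (sole option 4(W) is W)
n=6: W (go to 5, an L position)
n=7: L (sole option 6(W) is W)
n=8: W (go to 7, an L position)
n=9: L (options 6(W), 8(W) are all W)
n=10: W (go to 5, an L position)
n=11: L (sole option 10(W) is W)
n=12: W (go to 9, an L position)
n=13: L (sole option 12(W) is W)
n=14: W (go to 7, an L position)
n=15: L (options 10(W), 12(W), 14(W) are all W)
n=16: W (go to 15, an L position)
n=17: L (sole option 16(W) is W)
n=18: W (go to 9, an L position)
n=19: L (sole option 18(W) is W)
n=20: W (go to 15, an L position)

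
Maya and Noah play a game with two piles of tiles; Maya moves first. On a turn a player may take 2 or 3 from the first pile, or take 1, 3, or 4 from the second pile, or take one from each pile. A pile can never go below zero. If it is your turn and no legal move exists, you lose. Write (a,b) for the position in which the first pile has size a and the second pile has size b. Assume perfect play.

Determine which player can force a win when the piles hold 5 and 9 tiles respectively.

Maya wins.

Use the standard recursion: the mover loses at a terminal position; elsewhere, the mover wins exactly when some move hands the opponent an L position.
No move ever increases a pile, so every position that can arise here has a ≤ 5 and b ≤ 9; it is enough to label the cells with 0 ≤ a ≤ 5 and 0 ≤ b ≤ 9.
Every move lowers a or b (never raises either), so fill the grid row by row in increasing a, and left to right within a row: each cell's successors are then already labelled.
      b=0  b=1  b=2  b=3  b=4  b=5  b=6  b=7  b=8  b=9
a=0:    L    W    L    W    W    W    W    L    W    L
a=1:    L    W    L    W    W    W    W    L    W    L
a=2:    W    W    W    W    L    W    L    W    W    W
a=3:    W    L    W    L    W    W    W    W    L    W
a=4:    W    L    W    L    W    W    W    W    L    W
a=5:    L    W    W    W    W    L    W    L    W    W
Cells with no legal move (terminal, hence L): (0,0), (1,0).
The remaining L cells, each justified by listing all of its moves:
(0,2): L (sole option (0,1)(W) is W)
(0,7): L (options (0,6)(W), (0,4)(W), (0,3)(W) are all W)
(0,9): L (options (0,8)(W), (0,6)(W), (0,5)(W) are all W)
(1,2): L (options (1,1)(W), (0,1)(W) are all W)
(1,7): L (options (1,6)(W), (1,4)(W), (1,3)(W), (0,6)(W) are all W)
(1,9): L (options (1,8)(W), (1,6)(W), (1,5)(W), (0,8)(W) are all W)
(2,4): L (options (0,4)(W), (2,3)(W), (2,1)(W), (2,0)(W), (1,3)(W) are all W)
(2,6): L (options (0,6)(W), (2,5)(W), (2,3)(W), (2,2)(W), (1,5)(W) are all W)
(3,1): L (options (1,1)(W), (0,1)(W), (3,0)(W), (2,0)(W) are all W)
(3,3): L (options (1,3)(W), (0,3)(W), (3,2)(W), (3,0)(W), (2,2)(W) are all W)
(3,8): L (options (1,8)(W), (0,8)(W), (3,7)(W), (3,5)(W), (3,4)(W), (2,7)(W) are all W)
(4,1): L (options (2,1)(W), (1,1)(W), (4,0)(W), (3,0)(W) are all W)
(4,3): L (options (2,3)(W), (1,3)(W), (4,2)(W), (4,0)(W), (3,2)(W) are all W)
(4,8): L (options (2,8)(W), (1,8)(W), (4,7)(W), (4,5)(W), (4,4)(W), (3,7)(W) are all W)
(5,0): L (options (3,0)(W), (2,0)(W) are all W)
(5,5): L (options (3,5)(W), (2,5)(W), (5,4)(W), (5,2)(W), (5,1)(W), (4,4)(W) are all W)
(5,7): L (options (3,7)(W), (2,7)(W), (5,6)(W), (5,4)(W), (5,3)(W), (4,6)(W) are all W)
Every other cell has at least one move into one of the L cells above, so it is W.
The starting position (5,9) is W: Maya should move to (5,5), handing over an L position.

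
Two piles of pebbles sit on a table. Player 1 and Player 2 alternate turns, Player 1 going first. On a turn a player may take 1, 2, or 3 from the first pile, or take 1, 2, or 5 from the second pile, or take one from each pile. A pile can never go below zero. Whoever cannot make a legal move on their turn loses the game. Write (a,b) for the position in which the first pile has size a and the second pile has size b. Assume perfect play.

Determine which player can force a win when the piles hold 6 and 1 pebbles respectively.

Player 2 wins.

Compute win/loss labels from the base case upward. A position with no move is L. Any other position is W if it can reach an L in one move, else L.
No move ever increases a pile, so every position that can arise here has a ≤ 6 and b ≤ 1; it is enough to label the cells with 0 ≤ a ≤ 6 and 0 ≤ b ≤ 1.
Every move lowers a or b (never raises either), so fill the grid row by row in increasing a, and left to right within a row: each cell's successors are then already labelled.
      b=0  b=1
a=0:    L    W
a=1:    W    W
a=2:    W    L
a=3:    W    W
a=4:    L    W
a=5:    W    W
a=6:    W    L
Cells with no legal move (terminal, hence L): (0,0).
The remaining L cells, each justified by listing all of its moves:
(2,1): L (options (1,1)(W), (0,1)(W), (2,0)(W), (1,0)(W) are all W)
(4,0): L (options (3,0)(W), (2,0)(W), (1,0)(W) are all W)
(6,1): L (options (5,1)(W), (4,1)(W), (3,1)(W), (6,0)(W), (5,0)(W) are all W)
Every other cell has at least one move into one of the L cells above, so it is W.
The starting position (6,1) is L: whatever Player 1 does, the opponent receives a W position.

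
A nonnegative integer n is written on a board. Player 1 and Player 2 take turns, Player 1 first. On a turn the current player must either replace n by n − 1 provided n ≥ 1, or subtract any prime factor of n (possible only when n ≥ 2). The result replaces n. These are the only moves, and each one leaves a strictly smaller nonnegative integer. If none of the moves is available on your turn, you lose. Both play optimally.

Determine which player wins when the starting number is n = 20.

Use the standard recursion: the mover loses at a terminal position; elsewhere, the mover wins exactly when some move hands the opponent an L position.
n=0: no move → L
n=1: can move to 0, which is L ⇒ W
n=2: can move to 0, which is L ⇒ W
n=3: can move to 0, which is L ⇒ W
n=4: moves to 2(W), 3(W); every one is W ⇒ L
n=5: can move to 0, which is L ⇒ W
n=6: can move to 4, which is L ⇒ W
n=7: can move to 0, which is L ⇒ W
n=8: moves to 6(W), 7(W); every one is W ⇒ L
n=9: can move to 8, which is L ⇒ W
n=10: can move to 8, which is L ⇒ W
n=11: can move to 0, which is L ⇒ W
n=12: moves to 9(W), 10(W), 11(W); every one is W ⇒ L
n=13: can move to 0, which is L ⇒ W
n=14: can move to 12, which is L ⇒ W
n=15: can move to 12, which is L ⇒ W
n=16: moves to 14(W), 15(W); every one is W ⇒ L
n=17: can move to 0, which is L ⇒ W
n=18: can move to 16, which is L ⇒ W
n=19: can move to 0, which is L ⇒ W
n=20: moves to 15(W), 18(W), 19(W); every one is W ⇒ L
The starting position 20 is L: whatever Player 1 does, the opponent receives a W position.

Player 2 wins.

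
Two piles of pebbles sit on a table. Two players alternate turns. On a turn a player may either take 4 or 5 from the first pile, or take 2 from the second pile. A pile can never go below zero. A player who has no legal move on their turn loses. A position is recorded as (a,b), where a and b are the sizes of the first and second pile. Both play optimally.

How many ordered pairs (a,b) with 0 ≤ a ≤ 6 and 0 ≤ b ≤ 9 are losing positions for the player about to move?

Use the standard recursion: the mover loses at a terminal position; elsewhere, the mover wins exactly when some move hands the opponent an L position.
Every move lowers a or b (never raises either), so fill the grid row by row in increasing a, and left to right within a row: each cell's successors are then already labelled.
      b=0  b=1  b=2  b=3  b=4  b=5  b=6  b=7  b=8  b=9
a=0:    L    L    W    W    L    L    W    W    L    L
a=1:    L    L    W    W    L    L    W    W    L    L
a=2:    L    L    W    W    L    L    W    W    L    L
a=3:    L    L    W    W    L    L    W    W    L    L
a=4:    W    W    L    L    W    W    L    L    W    W
a=5:    W    W    L    L    W    W    L    L    W    W
a=6:    W    W    L    L    W    W    L    L    W    W
Cells with no legal move (terminal, hence L): (0,0), (0,1), (1,0), (1,1), (2,0), (2,1), (3,0), (3,1).
The remaining L cells, each justified by listing all of its moves:
(0,4): L (sole option (0,2)(W) is W)
(0,5): L (sole option (0,3)(W) is W)
(0,8): L (sole option (0,6)(W) is W)
(0,9): L (sole option (0,7)(W) is W)
(1,4): L (sole option (1,2)(W) is W)
(1,5): L (sole option (1,3)(W) is W)
(1,8): L (sole option (1,6)(W) is W)
(1,9): L (sole option (1,7)(W) is W)
(2,4): L (sole option (2,2)(W) is W)
(2,5): L (sole option (2,3)(W) is W)
(2,8): L (sole option (2,6)(W) is W)
(2,9): L (sole option (2,7)(W) is W)
(3,4): L (sole option (3,2)(W) is W)
(3,5): L (sole option (3,3)(W) is W)
(3,8): L (sole option (3,6)(W) is W)
(3,9): L (sole option (3,7)(W) is W)
(4,2): L (options (0,2)(W), (4,0)(W) are all W)
(4,3): L (options (0,3)(W), (4,1)(W) are all W)
(4,6): L (options (0,6)(W), (4,4)(W) are all W)
(4,7): L (options (0,7)(W), (4,5)(W) are all W)
(5,2): L (options (1,2)(W), (0,2)(W), (5,0)(W) are all W)
(5,3): L (options (1,3)(W), (0,3)(W), (5,1)(W) are all W)
(5,6): L (options (1,6)(W), (0,6)(W), (5,4)(W) are all W)
(5,7): L (options (1,7)(W), (0,7)(W), (5,5)(W) are all W)
(6,2): L (options (2,2)(W), (1,2)(W), (6,0)(W) are all W)
(6,3): L (options (2,3)(W), (1,3)(W), (6,1)(W) are all W)
(6,6): L (options (2,6)(W), (1,6)(W), (6,4)(W) are all W)
(6,7): L (options (2,7)(W), (1,7)(W), (6,5)(W) are all W)
Every other cell has at least one move into one of the L cells above, so it is W.
L cells per row: a=0: 6, a=1: 6, a=2: 6, a=3: 6, a=4: 4, a=5: 4, a=6: 4; total 36.

36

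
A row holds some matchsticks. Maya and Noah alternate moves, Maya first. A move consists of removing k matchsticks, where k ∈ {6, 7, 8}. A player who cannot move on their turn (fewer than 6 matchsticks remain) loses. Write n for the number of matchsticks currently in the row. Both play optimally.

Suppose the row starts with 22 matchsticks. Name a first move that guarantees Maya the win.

Remove 6, leaving 16.

Positions with no move are L. A position that does have a move is losing for the player to move precisely when every available move leads to a winning position for the opponent. Fill in the labels:
n=0: no move → L
n=1: no move → L
n=2: no move → L
n=3: no move → L
n=4: no move → L
n=5: no move → L
n=6: W (go to 0, an L position)
n=7: W (go to 1, an L position)
n=8: W (go to 2, an L position)
n=9: W (go to 3, an L position)
n=10: W (go to 4, an L position)
n=11: W (go to 5, an L position)
n=12: W (go to 5, an L position)
n=13: W (go to 5, an L position)
n=14: L (options 8(W), 7(W), 6(W) are all W)
n=15: L (options 9(W), 8(W), 7(W) are all W)
n=16: L (options 10(W), 9(W), 8(W) are all W)
n=17: L (options 11(W), 10(W), 9(W) are all W)
n=18: L (options 12(W), 11(W), 10(W) are all W)
n=19: L (options 13(W), 12(W), 11(W) are all W)
n=20: W (go to 14, an L position)
n=21: W (go to 15, an L position)
n=22: W (go to 16, an L position)
From 22, the L positions reachable in one move are: 16, 15, 14. Any move reaching one of these is winning.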